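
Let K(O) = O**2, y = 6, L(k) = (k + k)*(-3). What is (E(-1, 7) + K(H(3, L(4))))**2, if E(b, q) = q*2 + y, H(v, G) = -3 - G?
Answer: 212521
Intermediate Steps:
L(k) = -6*k (L(k) = (2*k)*(-3) = -6*k)
E(b, q) = 6 + 2*q (E(b, q) = q*2 + 6 = 2*q + 6 = 6 + 2*q)
(E(-1, 7) + K(H(3, L(4))))**2 = ((6 + 2*7) + (-3 - (-6)*4)**2)**2 = ((6 + 14) + (-3 - 1*(-24))**2)**2 = (20 + (-3 + 24)**2)**2 = (20 + 21**2)**2 = (20 + 441)**2 = 461**2 = 212521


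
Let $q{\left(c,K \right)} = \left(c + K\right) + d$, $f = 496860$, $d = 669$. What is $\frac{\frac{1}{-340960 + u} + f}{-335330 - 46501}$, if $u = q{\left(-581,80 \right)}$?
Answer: $- \frac{169325913119}{130124950152} \approx -1.3013$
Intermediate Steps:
$q{\left(c,K \right)} = 669 + K + c$ ($q{\left(c,K \right)} = \left(c + K\right) + 669 = \left(K + c\right) + 669 = 669 + K + c$)
$u = 168$ ($u = 669 + 80 - 581 = 168$)
$\frac{\frac{1}{-340960 + u} + f}{-335330 - 46501} = \frac{\frac{1}{-340960 + 168} + 496860}{-335330 - 46501} = \frac{\frac{1}{-340792} + 496860}{-381831} = \left(- \frac{1}{340792} + 496860\right) \left(- \frac{1}{381831}\right) = \frac{169325913119}{340792} \left(- \frac{1}{381831}\right) = - \frac{169325913119}{130124950152}$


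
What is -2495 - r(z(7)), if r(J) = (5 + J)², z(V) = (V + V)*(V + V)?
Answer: -42896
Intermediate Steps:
z(V) = 4*V² (z(V) = (2*V)*(2*V) = 4*V²)
-2495 - r(z(7)) = -2495 - (5 + 4*7²)² = -2495 - (5 + 4*49)² = -2495 - (5 + 196)² = -2495 - 1*201² = -2495 - 1*40401 = -2495 - 40401 = -42896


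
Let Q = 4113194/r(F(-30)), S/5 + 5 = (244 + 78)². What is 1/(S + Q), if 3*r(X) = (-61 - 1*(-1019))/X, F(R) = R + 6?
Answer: 479/100236221 ≈ 4.7787e-6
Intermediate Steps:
F(R) = 6 + R
S = 518395 (S = -25 + 5*(244 + 78)² = -25 + 5*322² = -25 + 5*103684 = -25 + 518420 = 518395)
r(X) = 958/(3*X) (r(X) = ((-61 - 1*(-1019))/X)/3 = ((-61 + 1019)/X)/3 = (958/X)/3 = 958/(3*X))
Q = -148074984/479 (Q = 4113194/((958/(3*(6 - 30)))) = 4113194/(((958/3)/(-24))) = 4113194/(((958/3)*(-1/24))) = 4113194/(-479/36) = 4113194*(-36/479) = -148074984/479 ≈ -3.0913e+5)
1/(S + Q) = 1/(518395 - 148074984/479) = 1/(100236221/479) = 479/100236221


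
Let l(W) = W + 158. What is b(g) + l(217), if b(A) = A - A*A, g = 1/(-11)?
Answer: 45363/121 ≈ 374.90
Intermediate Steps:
l(W) = 158 + W
g = -1/11 ≈ -0.090909
b(A) = A - A²
b(g) + l(217) = -(1 - 1*(-1/11))/11 + (158 + 217) = -(1 + 1/11)/11 + 375 = -1/11*12/11 + 375 = -12/121 + 375 = 45363/121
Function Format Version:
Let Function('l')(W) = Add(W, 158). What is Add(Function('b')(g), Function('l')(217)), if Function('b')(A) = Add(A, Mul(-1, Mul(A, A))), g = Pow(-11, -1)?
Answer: Rational(45363, 121) ≈ 374.90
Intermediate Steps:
Function('l')(W) = Add(158, W)
g = Rational(-1, 11) ≈ -0.090909
Function('b')(A) = Add(A, Mul(-1, Pow(A, 2)))
Add(Function('b')(g), Function('l')(217)) = Add(Mul(Rational(-1, 11), Add(1, Mul(-1, Rational(-1, 11)))), Add(158, 217)) = Add(Mul(Rational(-1, 11), Add(1, Rational(1, 11))), 375) = Add(Mul(Rational(-1, 11), Rational(12, 11)), 375) = Add(Rational(-12, 121), 375) = Rational(45363, 121)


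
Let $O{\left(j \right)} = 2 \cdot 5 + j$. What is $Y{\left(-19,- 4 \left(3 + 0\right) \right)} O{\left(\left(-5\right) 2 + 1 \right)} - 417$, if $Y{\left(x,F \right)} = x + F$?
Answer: $-448$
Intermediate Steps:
$O{\left(j \right)} = 10 + j$
$Y{\left(x,F \right)} = F + x$
$Y{\left(-19,- 4 \left(3 + 0\right) \right)} O{\left(\left(-5\right) 2 + 1 \right)} - 417 = \left(- 4 \left(3 + 0\right) - 19\right) \left(10 + \left(\left(-5\right) 2 + 1\right)\right) - 417 = \left(\left(-4\right) 3 - 19\right) \left(10 + \left(-10 + 1\right)\right) - 417 = \left(-12 - 19\right) \left(10 - 9\right) - 417 = \left(-31\right) 1 - 417 = -31 - 417 = -448$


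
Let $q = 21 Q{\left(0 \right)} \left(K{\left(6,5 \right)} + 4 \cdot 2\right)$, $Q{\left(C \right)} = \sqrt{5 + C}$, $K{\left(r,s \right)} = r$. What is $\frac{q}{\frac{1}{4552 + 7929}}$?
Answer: $3669414 \sqrt{5} \approx 8.2051 \cdot 10^{6}$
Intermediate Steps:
$q = 294 \sqrt{5}$ ($q = 21 \sqrt{5 + 0} \left(6 + 4 \cdot 2\right) = 21 \sqrt{5} \left(6 + 8\right) = 21 \sqrt{5} \cdot 14 = 294 \sqrt{5} \approx 657.4$)
$\frac{q}{\frac{1}{4552 + 7929}} = \frac{294 \sqrt{5}}{\frac{1}{4552 + 7929}} = \frac{294 \sqrt{5}}{\frac{1}{12481}} = 294 \sqrt{5} \frac{1}{\frac{1}{12481}} = 294 \sqrt{5} \cdot 12481 = 3669414 \sqrt{5}$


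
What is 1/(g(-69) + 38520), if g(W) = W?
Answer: 1/38451 ≈ 2.6007e-5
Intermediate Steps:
1/(g(-69) + 38520) = 1/(-69 + 38520) = 1/38451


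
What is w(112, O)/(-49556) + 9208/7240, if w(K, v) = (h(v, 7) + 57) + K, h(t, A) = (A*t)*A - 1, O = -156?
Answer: 15951184/11212045 ≈ 1.4227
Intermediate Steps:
h(t, A) = -1 + t*A**2 (h(t, A) = t*A**2 - 1 = -1 + t*A**2)
w(K, v) = 56 + K + 49*v (w(K, v) = ((-1 + v*7**2) + 57) + K = ((-1 + v*49) + 57) + K = ((-1 + 49*v) + 57) + K = (56 + 49*v) + K = 56 + K + 49*v)
w(112, O)/(-49556) + 9208/7240 = (56 + 112 + 49*(-156))/(-49556) + 9208/7240 = (56 + 112 - 7644)*(-1/49556) + 9208*(1/7240) = -7476*(-1/49556) + 1151/905 = 1869/12389 + 1151/905 = 15951184/11212045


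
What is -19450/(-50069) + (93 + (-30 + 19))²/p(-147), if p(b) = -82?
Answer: -4086208/50069 ≈ -81.612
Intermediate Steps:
-19450/(-50069) + (93 + (-30 + 19))²/p(-147) = -19450/(-50069) + (93 + (-30 + 19))²/(-82) = -19450*(-1/50069) + (93 - 11)²*(-1/82) = 19450/50069 + 82²*(-1/82) = 19450/50069 + 6724*(-1/82) = 19450/50069 - 82 = -4086208/50069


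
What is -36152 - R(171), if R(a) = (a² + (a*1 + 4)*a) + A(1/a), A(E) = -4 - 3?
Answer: -95311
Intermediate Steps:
A(E) = -7
R(a) = -7 + a² + a*(4 + a) (R(a) = (a² + (a*1 + 4)*a) - 7 = (a² + (a + 4)*a) - 7 = (a² + (4 + a)*a) - 7 = (a² + a*(4 + a)) - 7 = -7 + a² + a*(4 + a))
-36152 - R(171) = -36152 - (-7 + 2*171² + 4*171) = -36152 - (-7 + 2*29241 + 684) = -36152 - (-7 + 58482 + 684) = -36152 - 1*59159 = -36152 - 59159 = -95311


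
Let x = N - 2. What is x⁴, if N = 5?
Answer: 81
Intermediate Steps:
x = 3 (x = 5 - 2 = 3)
x⁴ = 3⁴ = 81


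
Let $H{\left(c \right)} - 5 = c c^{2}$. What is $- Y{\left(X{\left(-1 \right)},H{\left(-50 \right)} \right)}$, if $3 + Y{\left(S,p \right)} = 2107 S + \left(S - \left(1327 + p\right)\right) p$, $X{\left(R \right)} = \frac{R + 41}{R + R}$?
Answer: $15455423903$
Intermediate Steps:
$X{\left(R \right)} = \frac{41 + R}{2 R}$
$H{\left(c \right)} = 5 + c^{3}$ ($H{\left(c \right)} = 5 + c c^{2} = 5 + c^{3}$)
$Y{\left(S,p \right)} = -3 + 2107 S + p \left(-1327 + S - p\right)$ ($Y{\left(S,p \right)} = -3 + \left(2107 S + \left(S - \left(1327 + p\right)\right) p\right) = -3 + \left(2107 S + \left(-1327 + S - p\right) p\right) = -3 + \left(2107 S + p \left(-1327 + S - p\right)\right) = -3 + 2107 S + p \left(-1327 + S - p\right)$)
$- Y{\left(X{\left(-1 \right)},H{\left(-50 \right)} \right)} = - (-3 - \left(5 + \left(-50\right)^{3}\right)^{2} - 1327 \left(5 + \left(-50\right)^{3}\right) + 2107 \frac{41 - 1}{2 \left(-1\right)} + \frac{41 - 1}{2 \left(-1\right)} \left(5 + \left(-50\right)^{3}\right)) = - (-3 - \left(5 - 125000\right)^{2} - 1327 \left(5 - 125000\right) + 2107 \cdot \frac{1}{2} \left(-1\right) 40 + \frac{1}{2} \left(-1\right) 40 \left(5 - 125000\right)) = - (-3 - \left(-124995\right)^{2} - -165868365 + 2107 \left(-20\right) - -2499900) = - (-3 - 15623750025 + 165868365 - 42140 + 2499900) = \left(-1\right) \left(-15455423903\right) = 15455423903$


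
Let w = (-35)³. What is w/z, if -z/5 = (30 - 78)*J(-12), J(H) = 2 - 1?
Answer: -8575/48 ≈ -178.65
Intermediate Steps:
J(H) = 1
w = -42875
z = 240 (z = -5*(30 - 78) = -(-240) = -5*(-48) = 240)
w/z = -42875/240 = -42875*1/240 = -8575/48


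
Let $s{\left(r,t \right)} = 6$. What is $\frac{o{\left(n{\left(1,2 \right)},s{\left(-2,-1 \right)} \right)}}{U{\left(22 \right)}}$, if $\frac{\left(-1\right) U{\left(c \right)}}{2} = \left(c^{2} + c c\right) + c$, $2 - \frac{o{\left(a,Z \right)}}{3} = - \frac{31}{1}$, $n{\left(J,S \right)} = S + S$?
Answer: $- \frac{1}{20} \approx -0.05$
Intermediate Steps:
$n{\left(J,S \right)} = 2 S$
$o{\left(a,Z \right)} = 99$ ($o{\left(a,Z \right)} = 6 - 3 \left(- \frac{31}{1}\right) = 6 - 3 \left(\left(-31\right) 1\right) = 6 - -93 = 6 + 93 = 99$)
$U{\left(c \right)} = - 4 c^{2} - 2 c$ ($U{\left(c \right)} = - 2 \left(\left(c^{2} + c c\right) + c\right) = - 2 \left(\left(c^{2} + c^{2}\right) + c\right) = - 2 \left(2 c^{2} + c\right) = - 2 \left(c + 2 c^{2}\right) = - 4 c^{2} - 2 c$)
$\frac{o{\left(n{\left(1,2 \right)},s{\left(-2,-1 \right)} \right)}}{U{\left(22 \right)}} = \frac{99}{\left(-2\right) 22 \left(1 + 2 \cdot 22\right)} = \frac{99}{\left(-2\right) 22 \left(1 + 44\right)} = \frac{99}{\left(-2\right) 22 \cdot 45} = \frac{99}{-1980} = 99 \left(- \frac{1}{1980}\right) = - \frac{1}{20}$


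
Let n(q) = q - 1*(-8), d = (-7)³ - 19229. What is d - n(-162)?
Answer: -19418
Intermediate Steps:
d = -19572 (d = -343 - 19229 = -19572)
n(q) = 8 + q (n(q) = q + 8 = 8 + q)
d - n(-162) = -19572 - (8 - 162) = -19572 - 1*(-154) = -19572 + 154 = -19418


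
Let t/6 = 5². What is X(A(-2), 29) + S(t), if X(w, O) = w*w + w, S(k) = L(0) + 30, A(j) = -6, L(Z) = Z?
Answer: 60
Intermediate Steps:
t = 150 (t = 6*5² = 6*25 = 150)
S(k) = 30 (S(k) = 0 + 30 = 30)
X(w, O) = w + w² (X(w, O) = w² + w = w + w²)
X(A(-2), 29) + S(t) = -6*(1 - 6) + 30 = -6*(-5) + 30 = 30 + 30 = 60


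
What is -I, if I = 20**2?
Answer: -400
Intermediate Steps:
I = 400
-I = -1*400 = -400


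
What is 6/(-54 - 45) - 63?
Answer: -2081/33 ≈ -63.061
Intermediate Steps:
6/(-54 - 45) - 63 = 6/(-99) - 63 = 6*(-1/99) - 63 = -2/33 - 63 = -2081/33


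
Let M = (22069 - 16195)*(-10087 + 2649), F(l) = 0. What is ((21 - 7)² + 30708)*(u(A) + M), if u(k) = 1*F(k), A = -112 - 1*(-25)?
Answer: -1350220854048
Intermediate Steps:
M = -43690812 (M = 5874*(-7438) = -43690812)
A = -87 (A = -112 + 25 = -87)
u(k) = 0 (u(k) = 1*0 = 0)
((21 - 7)² + 30708)*(u(A) + M) = ((21 - 7)² + 30708)*(0 - 43690812) = (14² + 30708)*(-43690812) = (196 + 30708)*(-43690812) = 30904*(-43690812) = -1350220854048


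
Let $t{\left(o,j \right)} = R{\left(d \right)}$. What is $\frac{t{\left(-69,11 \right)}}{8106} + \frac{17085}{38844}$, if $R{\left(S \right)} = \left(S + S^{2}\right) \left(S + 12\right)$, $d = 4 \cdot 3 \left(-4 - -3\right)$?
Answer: $\frac{5695}{12948} \approx 0.43984$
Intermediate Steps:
$d = -12$ ($d = 12 \left(-4 + 3\right) = 12 \left(-1\right) = -12$)
$R{\left(S \right)} = \left(12 + S\right) \left(S + S^{2}\right)$ ($R{\left(S \right)} = \left(S + S^{2}\right) \left(12 + S\right) = \left(12 + S\right) \left(S + S^{2}\right)$)
$t{\left(o,j \right)} = 0$ ($t{\left(o,j \right)} = - 12 \left(12 + \left(-12\right)^{2} + 13 \left(-12\right)\right) = - 12 \left(12 + 144 - 156\right) = \left(-12\right) 0 = 0$)
$\frac{t{\left(-69,11 \right)}}{8106} + \frac{17085}{38844} = \frac{0}{8106} + \frac{17085}{38844} = 0 \cdot \frac{1}{8106} + 17085 \cdot \frac{1}{38844} = 0 + \frac{5695}{12948} = \frac{5695}{12948}$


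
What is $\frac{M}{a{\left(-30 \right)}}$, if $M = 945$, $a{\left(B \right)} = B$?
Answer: $- \frac{63}{2} \approx -31.5$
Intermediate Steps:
$\frac{M}{a{\left(-30 \right)}} = \frac{945}{-30} = 945 \left(- \frac{1}{30}\right) = - \frac{63}{2}$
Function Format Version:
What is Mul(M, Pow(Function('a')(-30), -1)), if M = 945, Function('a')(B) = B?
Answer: Rational(-63, 2) ≈ -31.500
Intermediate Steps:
Mul(M, Pow(Function('a')(-30), -1)) = Mul(945, Pow(-30, -1)) = Mul(945, Rational(-1, 30)) = Rational(-63, 2)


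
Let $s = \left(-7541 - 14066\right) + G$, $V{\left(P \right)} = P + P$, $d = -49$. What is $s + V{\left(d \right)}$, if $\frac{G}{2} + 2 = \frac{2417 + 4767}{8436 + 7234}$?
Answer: $- \frac{170082831}{7835} \approx -21708.0$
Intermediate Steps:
$V{\left(P \right)} = 2 P$
$G = - \frac{24156}{7835}$ ($G = -4 + 2 \frac{2417 + 4767}{8436 + 7234} = -4 + 2 \cdot \frac{7184}{15670} = -4 + 2 \cdot 7184 \cdot \frac{1}{15670} = -4 + 2 \cdot \frac{3592}{7835} = -4 + \frac{7184}{7835} = - \frac{24156}{7835} \approx -3.0831$)
$s = - \frac{169315001}{7835}$ ($s = \left(-7541 - 14066\right) - \frac{24156}{7835} = -21607 - \frac{24156}{7835} = - \frac{169315001}{7835} \approx -21610.0$)
$s + V{\left(d \right)} = - \frac{169315001}{7835} + 2 \left(-49\right) = - \frac{169315001}{7835} - 98 = - \frac{170082831}{7835}$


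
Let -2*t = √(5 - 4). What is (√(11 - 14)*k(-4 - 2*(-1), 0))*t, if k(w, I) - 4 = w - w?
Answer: -2*I*√3 ≈ -3.4641*I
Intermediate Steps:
k(w, I) = 4 (k(w, I) = 4 + (w - w) = 4 + 0 = 4)
t = -½ (t = -√(5 - 4)/2 = -√1/2 = -½*1 = -½ ≈ -0.50000)
(√(11 - 14)*k(-4 - 2*(-1), 0))*t = (√(11 - 14)*4)*(-½) = (√(-3)*4)*(-½) = ((I*√3)*4)*(-½) = (4*I*√3)*(-½) = -2*I*√3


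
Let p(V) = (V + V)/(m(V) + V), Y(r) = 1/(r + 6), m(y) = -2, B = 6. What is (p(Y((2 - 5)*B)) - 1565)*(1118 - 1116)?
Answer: -78246/25 ≈ -3129.8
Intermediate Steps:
Y(r) = 1/(6 + r)
p(V) = 2*V/(-2 + V) (p(V) = (V + V)/(-2 + V) = (2*V)/(-2 + V) = 2*V/(-2 + V))
(p(Y((2 - 5)*B)) - 1565)*(1118 - 1116) = (2/((6 + (2 - 5)*6)*(-2 + 1/(6 + (2 - 5)*6))) - 1565)*(1118 - 1116) = (2/((6 - 3*6)*(-2 + 1/(6 - 3*6))) - 1565)*2 = (2/((6 - 18)*(-2 + 1/(6 - 18))) - 1565)*2 = (2/(-12*(-2 + 1/(-12))) - 1565)*2 = (2*(-1/12)/(-2 - 1/12) - 1565)*2 = (2*(-1/12)/(-25/12) - 1565)*2 = (2*(-1/12)*(-12/25) - 1565)*2 = (2/25 - 1565)*2 = -39123/25*2 = -78246/25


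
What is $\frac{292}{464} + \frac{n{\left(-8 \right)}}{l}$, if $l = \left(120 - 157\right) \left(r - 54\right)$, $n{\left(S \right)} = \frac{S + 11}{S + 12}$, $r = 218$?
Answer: $\frac{442877}{703888} \approx 0.62919$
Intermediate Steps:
$n{\left(S \right)} = \frac{11 + S}{12 + S}$
$l = -6068$ ($l = \left(120 - 157\right) \left(218 - 54\right) = \left(-37\right) 164 = -6068$)
$\frac{292}{464} + \frac{n{\left(-8 \right)}}{l} = \frac{292}{464} + \frac{\frac{1}{12 - 8} \left(11 - 8\right)}{-6068} = 292 \cdot \frac{1}{464} + \frac{1}{4} \cdot 3 \left(- \frac{1}{6068}\right) = \frac{73}{116} + \frac{1}{4} \cdot 3 \left(- \frac{1}{6068}\right) = \frac{73}{116} + \frac{3}{4} \left(- \frac{1}{6068}\right) = \frac{73}{116} - \frac{3}{24272} = \frac{442877}{703888}$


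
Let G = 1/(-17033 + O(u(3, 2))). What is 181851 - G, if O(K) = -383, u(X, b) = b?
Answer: 3167117017/17416 ≈ 1.8185e+5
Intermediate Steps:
G = -1/17416 (G = 1/(-17033 - 383) = 1/(-17416) = -1/17416 ≈ -5.7418e-5)
181851 - G = 181851 - 1*(-1/17416) = 181851 + 1/17416 = 3167117017/17416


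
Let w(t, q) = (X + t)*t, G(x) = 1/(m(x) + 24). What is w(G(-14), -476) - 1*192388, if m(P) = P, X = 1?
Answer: -19238789/100 ≈ -1.9239e+5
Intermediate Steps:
G(x) = 1/(24 + x) (G(x) = 1/(x + 24) = 1/(24 + x))
w(t, q) = t*(1 + t) (w(t, q) = (1 + t)*t = t*(1 + t))
w(G(-14), -476) - 1*192388 = (1 + 1/(24 - 14))/(24 - 14) - 1*192388 = (1 + 1/10)/10 - 192388 = (1/10)*(11/10) - 192388 = 11/100 - 192388 = -19238789/100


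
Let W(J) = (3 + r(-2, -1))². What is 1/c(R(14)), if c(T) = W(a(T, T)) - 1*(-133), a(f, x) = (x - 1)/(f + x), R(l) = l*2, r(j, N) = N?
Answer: 1/137 ≈ 0.0072993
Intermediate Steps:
R(l) = 2*l
a(f, x) = (-1 + x)/(f + x)
W(J) = 4 (W(J) = (3 - 1)² = 2² = 4)
c(T) = 137 (c(T) = 4 - 1*(-133) = 4 + 133 = 137)
1/c(R(14)) = 1/137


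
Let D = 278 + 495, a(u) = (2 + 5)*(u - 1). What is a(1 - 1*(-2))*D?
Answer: 10822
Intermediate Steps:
a(u) = -7 + 7*u (a(u) = 7*(-1 + u) = -7 + 7*u)
D = 773
a(1 - 1*(-2))*D = (-7 + 7*(1 - 1*(-2)))*773 = (-7 + 7*(1 + 2))*773 = (-7 + 7*3)*773 = (-7 + 21)*773 = 14*773 = 10822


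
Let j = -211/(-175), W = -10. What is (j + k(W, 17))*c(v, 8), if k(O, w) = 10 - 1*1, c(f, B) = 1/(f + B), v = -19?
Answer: -1786/1925 ≈ -0.92779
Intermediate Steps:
c(f, B) = 1/(B + f)
k(O, w) = 9 (k(O, w) = 10 - 1 = 9)
j = 211/175 (j = -211*(-1/175) = 211/175 ≈ 1.2057)
(j + k(W, 17))*c(v, 8) = (211/175 + 9)/(8 - 19) = (1786/175)/(-11) = (1786/175)*(-1/11) = -1786/1925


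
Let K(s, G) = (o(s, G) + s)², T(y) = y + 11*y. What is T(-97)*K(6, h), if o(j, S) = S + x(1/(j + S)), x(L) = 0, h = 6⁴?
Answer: -1973217456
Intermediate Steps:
h = 1296
o(j, S) = S (o(j, S) = S + 0 = S)
T(y) = 12*y
K(s, G) = (G + s)²
T(-97)*K(6, h) = (12*(-97))*(1296 + 6)² = -1164*1302² = -1164*1695204 = -1973217456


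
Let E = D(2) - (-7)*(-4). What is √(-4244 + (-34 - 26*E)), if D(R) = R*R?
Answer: 3*I*√406 ≈ 60.448*I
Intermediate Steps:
D(R) = R²
E = -24 (E = 2² - (-7)*(-4) = 4 - 1*28 = 4 - 28 = -24)
√(-4244 + (-34 - 26*E)) = √(-4244 + (-34 - 26*(-24))) = √(-4244 + (-34 + 624)) = √(-4244 + 590) = √(-3654) = 3*I*√406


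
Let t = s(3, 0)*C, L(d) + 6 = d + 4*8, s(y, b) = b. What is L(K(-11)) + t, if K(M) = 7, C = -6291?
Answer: 33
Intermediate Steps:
L(d) = 26 + d (L(d) = -6 + (d + 4*8) = -6 + (d + 32) = -6 + (32 + d) = 26 + d)
t = 0 (t = 0*(-6291) = 0)
L(K(-11)) + t = (26 + 7) + 0 = 33 + 0 = 33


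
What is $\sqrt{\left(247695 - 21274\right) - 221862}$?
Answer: $\sqrt{4559} \approx 67.52$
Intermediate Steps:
$\sqrt{\left(247695 - 21274\right) - 221862} = \sqrt{226421 - 221862} = \sqrt{4559}$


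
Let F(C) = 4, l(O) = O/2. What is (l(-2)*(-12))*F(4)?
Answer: 48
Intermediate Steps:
l(O) = O/2 (l(O) = O*(1/2) = O/2)
(l(-2)*(-12))*F(4) = (((1/2)*(-2))*(-12))*4 = -1*(-12)*4 = 12*4 = 48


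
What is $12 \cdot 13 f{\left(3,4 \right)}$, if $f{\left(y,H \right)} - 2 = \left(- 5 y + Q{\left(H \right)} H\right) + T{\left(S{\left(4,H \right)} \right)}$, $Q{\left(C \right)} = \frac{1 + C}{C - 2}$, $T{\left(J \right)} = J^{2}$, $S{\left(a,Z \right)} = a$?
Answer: $2028$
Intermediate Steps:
$Q{\left(C \right)} = \frac{1 + C}{-2 + C}$
$f{\left(y,H \right)} = 18 - 5 y + \frac{H \left(1 + H\right)}{-2 + H}$ ($f{\left(y,H \right)} = 2 + \left(\left(- 5 y + \frac{1 + H}{-2 + H} H\right) + 4^{2}\right) = 2 + \left(\left(- 5 y + \frac{H \left(1 + H\right)}{-2 + H}\right) + 16\right) = 2 + \left(16 - 5 y + \frac{H \left(1 + H\right)}{-2 + H}\right) = 18 - 5 y + \frac{H \left(1 + H\right)}{-2 + H}$)
$12 \cdot 13 f{\left(3,4 \right)} = 12 \cdot 13 \frac{4 \left(1 + 4\right) + \left(-2 + 4\right) \left(18 - 15\right)}{-2 + 4} = 156 \frac{4 \cdot 5 + 2 \left(18 - 15\right)}{2} = 156 \frac{20 + 2 \cdot 3}{2} = 156 \frac{20 + 6}{2} = 156 \cdot \frac{1}{2} \cdot 26 = 156 \cdot 13 = 2028$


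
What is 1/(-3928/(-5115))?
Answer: 5115/3928 ≈ 1.3022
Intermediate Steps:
1/(-3928/(-5115)) = 1/(-3928*(-1/5115)) = 1/(3928/5115) = 5115/3928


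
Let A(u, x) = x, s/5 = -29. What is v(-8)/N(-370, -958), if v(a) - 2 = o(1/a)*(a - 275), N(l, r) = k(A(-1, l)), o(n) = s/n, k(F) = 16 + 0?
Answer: -164139/8 ≈ -20517.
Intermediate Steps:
s = -145 (s = 5*(-29) = -145)
k(F) = 16
o(n) = -145/n
N(l, r) = 16
v(a) = 2 - 145*a*(-275 + a) (v(a) = 2 + (-145*a)*(a - 275) = 2 + (-145*a)*(-275 + a) = 2 - 145*a*(-275 + a))
v(-8)/N(-370, -958) = (2 - 145*(-8)² + 39875*(-8))/16 = (2 - 145*64 - 319000)*(1/16) = (2 - 9280 - 319000)*(1/16) = -328278*1/16 = -164139/8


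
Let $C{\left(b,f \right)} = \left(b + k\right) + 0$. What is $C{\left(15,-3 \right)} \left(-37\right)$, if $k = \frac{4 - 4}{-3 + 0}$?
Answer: $-555$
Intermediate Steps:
$k = 0$ ($k = \frac{0}{-3} = 0 \left(- \frac{1}{3}\right) = 0$)
$C{\left(b,f \right)} = b$ ($C{\left(b,f \right)} = \left(b + 0\right) + 0 = b + 0 = b$)
$C{\left(15,-3 \right)} \left(-37\right) = 15 \left(-37\right) = -555$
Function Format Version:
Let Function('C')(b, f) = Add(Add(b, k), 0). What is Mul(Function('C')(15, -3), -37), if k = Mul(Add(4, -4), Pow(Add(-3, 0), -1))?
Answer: -555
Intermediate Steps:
k = 0 (k = Mul(0, Pow(-3, -1)) = Mul(0, Rational(-1, 3)) = 0)
Function('C')(b, f) = b (Function('C')(b, f) = Add(Add(b, 0), 0) = Add(b, 0) = b)
Mul(Function('C')(15, -3), -37) = Mul(15, -37) = -555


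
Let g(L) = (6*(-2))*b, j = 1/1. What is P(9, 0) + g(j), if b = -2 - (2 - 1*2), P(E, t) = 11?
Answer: 35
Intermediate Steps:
b = -2 (b = -2 - (2 - 2) = -2 - 1*0 = -2 + 0 = -2)
j = 1
g(L) = 24 (g(L) = (6*(-2))*(-2) = -12*(-2) = 24)
P(9, 0) + g(j) = 11 + 24 = 35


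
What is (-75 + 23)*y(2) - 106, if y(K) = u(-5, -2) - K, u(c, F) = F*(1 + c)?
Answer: -418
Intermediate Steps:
y(K) = 8 - K (y(K) = -2*(1 - 5) - K = -2*(-4) - K = 8 - K)
(-75 + 23)*y(2) - 106 = (-75 + 23)*(8 - 1*2) - 106 = -52*(8 - 2) - 106 = -52*6 - 106 = -312 - 106 = -418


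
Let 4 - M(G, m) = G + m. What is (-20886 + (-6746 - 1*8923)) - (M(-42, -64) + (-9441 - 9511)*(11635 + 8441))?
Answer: 380443687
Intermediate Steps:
M(G, m) = 4 - G - m (M(G, m) = 4 - (G + m) = 4 + (-G - m) = 4 - G - m)
(-20886 + (-6746 - 1*8923)) - (M(-42, -64) + (-9441 - 9511)*(11635 + 8441)) = (-20886 + (-6746 - 1*8923)) - ((4 - 1*(-42) - 1*(-64)) + (-9441 - 9511)*(11635 + 8441)) = (-20886 + (-6746 - 8923)) - ((4 + 42 + 64) - 18952*20076) = (-20886 - 15669) - (110 - 380480352) = -36555 - 1*(-380480242) = -36555 + 380480242 = 380443687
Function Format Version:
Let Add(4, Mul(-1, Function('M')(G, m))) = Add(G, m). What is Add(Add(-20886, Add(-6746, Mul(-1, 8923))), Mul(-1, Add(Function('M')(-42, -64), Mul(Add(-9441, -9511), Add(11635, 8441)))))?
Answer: 380443687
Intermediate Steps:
Function('M')(G, m) = Add(4, Mul(-1, G), Mul(-1, m)) (Function('M')(G, m) = Add(4, Mul(-1, Add(G, m))) = Add(4, Add(Mul(-1, G), Mul(-1, m))) = Add(4, Mul(-1, G), Mul(-1, m)))
Add(Add(-20886, Add(-6746, Mul(-1, 8923))), Mul(-1, Add(Function('M')(-42, -64), Mul(Add(-9441, -9511), Add(11635, 8441))))) = Add(Add(-20886, Add(-6746, Mul(-1, 8923))), Mul(-1, Add(Add(4, Mul(-1, -42), Mul(-1, -64)), Mul(Add(-9441, -9511), Add(11635, 8441))))) = Add(Add(-20886, Add(-6746, -8923)), Mul(-1, Add(Add(4, 42, 64), Mul(-18952, 20076)))) = Add(Add(-20886, -15669), Mul(-1, Add(110, -380480352))) = Add(-36555, Mul(-1, -380480242)) = Add(-36555, 380480242) = 380443687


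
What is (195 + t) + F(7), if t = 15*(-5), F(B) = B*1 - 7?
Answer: 120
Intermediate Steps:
F(B) = -7 + B (F(B) = B - 7 = -7 + B)
t = -75
(195 + t) + F(7) = (195 - 75) + (-7 + 7) = 120 + 0 = 120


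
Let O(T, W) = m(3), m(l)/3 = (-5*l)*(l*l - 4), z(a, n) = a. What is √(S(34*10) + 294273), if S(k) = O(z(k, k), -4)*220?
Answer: 3*√27197 ≈ 494.75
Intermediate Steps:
m(l) = -15*l*(-4 + l²) (m(l) = 3*((-5*l)*(l*l - 4)) = 3*((-5*l)*(l² - 4)) = 3*((-5*l)*(-4 + l²)) = 3*(-5*l*(-4 + l²)) = -15*l*(-4 + l²))
O(T, W) = -225 (O(T, W) = 15*3*(4 - 1*3²) = 15*3*(4 - 1*9) = 15*3*(4 - 9) = 15*3*(-5) = -225)
S(k) = -49500 (S(k) = -225*220 = -49500)
√(S(34*10) + 294273) = √(-49500 + 294273) = √244773 = 3*√27197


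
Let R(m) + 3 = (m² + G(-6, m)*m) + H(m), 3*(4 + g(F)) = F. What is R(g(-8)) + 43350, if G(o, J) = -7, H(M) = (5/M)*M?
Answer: 390988/9 ≈ 43443.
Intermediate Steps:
g(F) = -4 + F/3
H(M) = 5
R(m) = 2 + m² - 7*m (R(m) = -3 + ((m² - 7*m) + 5) = -3 + (5 + m² - 7*m) = 2 + m² - 7*m)
R(g(-8)) + 43350 = (2 + (-4 + (⅓)*(-8))² - 7*(-4 + (⅓)*(-8))) + 43350 = (2 + (-4 - 8/3)² - 7*(-4 - 8/3)) + 43350 = (2 + (-20/3)² - 7*(-20/3)) + 43350 = (2 + 400/9 + 140/3) + 43350 = 838/9 + 43350 = 390988/9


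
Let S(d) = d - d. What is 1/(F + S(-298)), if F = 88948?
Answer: 1/88948 ≈ 1.1243e-5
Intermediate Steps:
S(d) = 0
1/(F + S(-298)) = 1/(88948 + 0) = 1/88948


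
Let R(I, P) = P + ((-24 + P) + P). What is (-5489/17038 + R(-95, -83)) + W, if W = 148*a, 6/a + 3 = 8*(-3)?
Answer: -46955015/153342 ≈ -306.21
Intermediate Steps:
a = -2/9 (a = 6/(-3 + 8*(-3)) = 6/(-3 - 24) = 6/(-27) = 6*(-1/27) = -2/9 ≈ -0.22222)
R(I, P) = -24 + 3*P (R(I, P) = P + (-24 + 2*P) = -24 + 3*P)
W = -296/9 (W = 148*(-2/9) = -296/9 ≈ -32.889)
(-5489/17038 + R(-95, -83)) + W = (-5489/17038 + (-24 + 3*(-83))) - 296/9 = (-5489/17038 + (-24 - 249)) - 296/9 = (-1*5489/17038 - 273) - 296/9 = (-5489/17038 - 273) - 296/9 = -4656863/17038 - 296/9 = -46955015/153342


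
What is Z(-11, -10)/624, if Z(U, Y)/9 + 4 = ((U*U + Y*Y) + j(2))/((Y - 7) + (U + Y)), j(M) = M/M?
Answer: -561/3952 ≈ -0.14195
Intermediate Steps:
j(M) = 1
Z(U, Y) = -36 + 9*(1 + U**2 + Y**2)/(-7 + U + 2*Y) (Z(U, Y) = -36 + 9*(((U*U + Y*Y) + 1)/((Y - 7) + (U + Y))) = -36 + 9*(((U**2 + Y**2) + 1)/((-7 + Y) + (U + Y))) = -36 + 9*((1 + U**2 + Y**2)/(-7 + U + 2*Y)) = -36 + 9*(1 + U**2 + Y**2)/(-7 + U + 2*Y))
Z(-11, -10)/624 = (9*(29 + (-11)**2 + (-10)**2 - 8*(-10) - 4*(-11))/(-7 - 11 + 2*(-10)))/624 = (9*(29 + 121 + 100 + 80 + 44)/(-7 - 11 - 20))*(1/624) = (9*374/(-38))*(1/624) = (9*(-1/38)*374)*(1/624) = -1683/19*1/624 = -561/3952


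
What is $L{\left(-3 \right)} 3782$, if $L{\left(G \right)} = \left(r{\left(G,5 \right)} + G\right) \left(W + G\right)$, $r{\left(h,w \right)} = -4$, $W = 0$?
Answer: $79422$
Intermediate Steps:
$L{\left(G \right)} = G \left(-4 + G\right)$ ($L{\left(G \right)} = \left(-4 + G\right) \left(0 + G\right) = \left(-4 + G\right) G = G \left(-4 + G\right)$)
$L{\left(-3 \right)} 3782 = - 3 \left(-4 - 3\right) 3782 = \left(-3\right) \left(-7\right) 3782 = 21 \cdot 3782 = 79422$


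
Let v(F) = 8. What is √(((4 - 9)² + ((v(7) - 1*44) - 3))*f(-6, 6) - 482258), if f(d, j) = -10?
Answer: I*√482118 ≈ 694.35*I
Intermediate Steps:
√(((4 - 9)² + ((v(7) - 1*44) - 3))*f(-6, 6) - 482258) = √(((4 - 9)² + ((8 - 1*44) - 3))*(-10) - 482258) = √(((-5)² + ((8 - 44) - 3))*(-10) - 482258) = √((25 + (-36 - 3))*(-10) - 482258) = √((25 - 39)*(-10) - 482258) = √(-14*(-10) - 482258) = √(140 - 482258) = √(-482118) = I*√482118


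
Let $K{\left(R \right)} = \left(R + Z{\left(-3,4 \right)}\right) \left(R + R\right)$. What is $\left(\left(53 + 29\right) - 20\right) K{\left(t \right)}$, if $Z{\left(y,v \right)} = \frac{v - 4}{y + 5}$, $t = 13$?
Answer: $20956$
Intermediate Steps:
$Z{\left(y,v \right)} = \frac{-4 + v}{5 + y}$
$K{\left(R \right)} = 2 R^{2}$ ($K{\left(R \right)} = \left(R + \frac{-4 + 4}{5 - 3}\right) \left(R + R\right) = \left(R + \frac{1}{2} \cdot 0\right) 2 R = \left(R + 0\right) 2 R = R 2 R = 2 R^{2}$)
$\left(\left(53 + 29\right) - 20\right) K{\left(t \right)} = \left(\left(53 + 29\right) - 20\right) 2 \cdot 13^{2} = \left(82 + \left(-75 + 55\right)\right) 2 \cdot 169 = \left(82 - 20\right) 338 = 62 \cdot 338 = 20956$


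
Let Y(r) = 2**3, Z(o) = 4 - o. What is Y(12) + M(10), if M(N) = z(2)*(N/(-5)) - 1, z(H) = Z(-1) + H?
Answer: -7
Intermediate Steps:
z(H) = 5 + H (z(H) = (4 - 1*(-1)) + H = (4 + 1) + H = 5 + H)
M(N) = -1 - 7*N/5 (M(N) = (5 + 2)*(N/(-5)) - 1 = 7*(N*(-1/5)) - 1 = 7*(-N/5) - 1 = -7*N/5 - 1 = -1 - 7*N/5)
Y(r) = 8
Y(12) + M(10) = 8 + (-1 - 7/5*10) = 8 + (-1 - 14) = 8 - 15 = -7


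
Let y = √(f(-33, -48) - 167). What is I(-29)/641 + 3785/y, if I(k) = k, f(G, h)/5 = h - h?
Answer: -29/641 - 3785*I*√167/167 ≈ -0.045242 - 292.89*I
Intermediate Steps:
f(G, h) = 0 (f(G, h) = 5*(h - h) = 5*0 = 0)
y = I*√167 (y = √(0 - 167) = √(-167) = I*√167 ≈ 12.923*I)
I(-29)/641 + 3785/y = -29/641 + 3785/((I*√167)) = -29*1/641 + 3785*(-I*√167/167) = -29/641 - 3785*I*√167/167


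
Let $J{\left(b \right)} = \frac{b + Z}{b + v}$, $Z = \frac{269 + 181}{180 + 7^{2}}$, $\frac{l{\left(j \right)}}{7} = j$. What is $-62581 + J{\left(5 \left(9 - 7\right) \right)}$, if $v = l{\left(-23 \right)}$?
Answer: $- \frac{2163991139}{34579} \approx -62581.0$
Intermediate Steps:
$l{\left(j \right)} = 7 j$
$Z = \frac{450}{229}$ ($Z = \frac{450}{180 + 49} = \frac{450}{229} \approx 1.9651$)
$v = -161$ ($v = 7 \left(-23\right) = -161$)
$J{\left(b \right)} = \frac{\frac{450}{229} + b}{-161 + b}$ ($J{\left(b \right)} = \frac{b + \frac{450}{229}}{b - 161} = \frac{\frac{450}{229} + b}{-161 + b}$)
$-62581 + J{\left(5 \left(9 - 7\right) \right)} = -62581 + \frac{\frac{450}{229} + 5 \left(9 - 7\right)}{-161 + 5 \left(9 - 7\right)} = -62581 + \frac{\frac{450}{229} + 5 \cdot 2}{-161 + 5 \cdot 2} = -62581 + \frac{\frac{450}{229} + 10}{-161 + 10} = -62581 + \frac{1}{-151} \cdot \frac{2740}{229} = -62581 - \frac{2740}{34579} = - \frac{2163991139}{34579}$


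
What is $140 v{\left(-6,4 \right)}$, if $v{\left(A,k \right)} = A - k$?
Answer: $-1400$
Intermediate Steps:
$140 v{\left(-6,4 \right)} = 140 \left(-6 - 4\right) = 140 \left(-10\right) = -1400$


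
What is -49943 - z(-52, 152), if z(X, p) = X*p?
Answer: -42039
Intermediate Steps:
-49943 - z(-52, 152) = -49943 - (-52)*152 = -49943 - 1*(-7904) = -49943 + 7904 = -42039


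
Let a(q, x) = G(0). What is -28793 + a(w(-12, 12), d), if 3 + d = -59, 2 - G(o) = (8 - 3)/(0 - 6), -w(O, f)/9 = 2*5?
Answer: -172741/6 ≈ -28790.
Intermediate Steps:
w(O, f) = -90 (w(O, f) = -18*5 = -9*10 = -90)
G(o) = 17/6 (G(o) = 2 - (8 - 3)/(0 - 6) = 2 - 5/(-6) = 2 - 5*(-1)/6 = 2 - 1*(-⅚) = 2 + ⅚ = 17/6)
d = -62 (d = -3 - 59 = -62)
a(q, x) = 17/6
-28793 + a(w(-12, 12), d) = -28793 + 17/6 = -172741/6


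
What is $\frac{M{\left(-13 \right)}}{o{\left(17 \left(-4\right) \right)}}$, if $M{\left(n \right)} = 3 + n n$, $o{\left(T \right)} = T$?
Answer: $- \frac{43}{17} \approx -2.5294$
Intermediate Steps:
$M{\left(n \right)} = 3 + n^{2}$
$\frac{M{\left(-13 \right)}}{o{\left(17 \left(-4\right) \right)}} = \frac{3 + \left(-13\right)^{2}}{17 \left(-4\right)} = \frac{3 + 169}{-68} = 172 \left(- \frac{1}{68}\right) = - \frac{43}{17}$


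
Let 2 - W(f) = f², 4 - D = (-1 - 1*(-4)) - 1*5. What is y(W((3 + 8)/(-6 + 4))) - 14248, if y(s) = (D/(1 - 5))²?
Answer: -56983/4 ≈ -14246.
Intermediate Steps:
D = 6 (D = 4 - ((-1 - 1*(-4)) - 1*5) = 4 - ((-1 + 4) - 5) = 4 - (3 - 5) = 4 - 1*(-2) = 4 + 2 = 6)
W(f) = 2 - f²
y(s) = 9/4 (y(s) = (6/(1 - 5))² = (6/(-4))² = (6*(-¼))² = (-3/2)² = 9/4)
y(W((3 + 8)/(-6 + 4))) - 14248 = 9/4 - 14248 = -56983/4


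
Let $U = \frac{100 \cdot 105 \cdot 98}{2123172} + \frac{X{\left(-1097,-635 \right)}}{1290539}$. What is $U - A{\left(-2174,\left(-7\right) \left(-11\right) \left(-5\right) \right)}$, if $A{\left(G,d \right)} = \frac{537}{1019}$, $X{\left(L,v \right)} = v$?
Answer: $- \frac{9964779011198}{232674746569371} \approx -0.042827$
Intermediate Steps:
$A{\left(G,d \right)} = \frac{537}{1019}$ ($A{\left(G,d \right)} = 537 \cdot \frac{1}{1019} = \frac{537}{1019}$)
$U = \frac{110551368065}{228336355809}$ ($U = \frac{100 \cdot 105 \cdot 98}{2123172} - \frac{635}{1290539} = 10500 \cdot 98 \cdot \frac{1}{2123172} - \frac{635}{1290539} = 1029000 \cdot \frac{1}{2123172} - \frac{635}{1290539} = \frac{85750}{176931} - \frac{635}{1290539} = \frac{110551368065}{228336355809} \approx 0.48416$)
$U - A{\left(-2174,\left(-7\right) \left(-11\right) \left(-5\right) \right)} = \frac{110551368065}{228336355809} - \frac{537}{1019} = - \frac{9964779011198}{232674746569371}$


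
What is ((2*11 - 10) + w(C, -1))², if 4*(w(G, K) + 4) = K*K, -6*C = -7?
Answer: 1089/16 ≈ 68.063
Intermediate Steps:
C = 7/6 (C = -⅙*(-7) = 7/6 ≈ 1.1667)
w(G, K) = -4 + K²/4 (w(G, K) = -4 + (K*K)/4 = -4 + K²/4)
((2*11 - 10) + w(C, -1))² = ((2*11 - 10) + (-4 + (¼)*(-1)²))² = ((22 - 10) + (-4 + (¼)*1))² = (12 + (-4 + ¼))² = (12 - 15/4)² = (33/4)² = 1089/16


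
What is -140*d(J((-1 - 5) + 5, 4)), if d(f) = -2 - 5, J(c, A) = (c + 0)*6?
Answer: 980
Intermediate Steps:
J(c, A) = 6*c (J(c, A) = c*6 = 6*c)
d(f) = -7
-140*d(J((-1 - 5) + 5, 4)) = -140*(-7) = 980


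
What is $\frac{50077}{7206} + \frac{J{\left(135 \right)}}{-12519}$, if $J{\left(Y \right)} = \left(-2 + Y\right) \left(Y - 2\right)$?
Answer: $\frac{166482343}{30070638} \approx 5.5364$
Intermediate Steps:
$J{\left(Y \right)} = \left(-2 + Y\right)^{2}$ ($J{\left(Y \right)} = \left(-2 + Y\right) \left(Y - 2\right) = \left(-2 + Y\right) \left(-2 + Y\right) = \left(-2 + Y\right)^{2}$)
$\frac{50077}{7206} + \frac{J{\left(135 \right)}}{-12519} = \frac{50077}{7206} + \frac{\left(-2 + 135\right)^{2}}{-12519} = 50077 \cdot \frac{1}{7206} + 133^{2} \left(- \frac{1}{12519}\right) = \frac{50077}{7206} + 17689 \left(- \frac{1}{12519}\right) = \frac{50077}{7206} - \frac{17689}{12519} = \frac{166482343}{30070638}$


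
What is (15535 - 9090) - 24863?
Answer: -18418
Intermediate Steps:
(15535 - 9090) - 24863 = 6445 - 24863 = -18418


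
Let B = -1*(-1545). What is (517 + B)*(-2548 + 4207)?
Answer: 3420858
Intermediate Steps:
B = 1545
(517 + B)*(-2548 + 4207) = (517 + 1545)*(-2548 + 4207) = 2062*1659 = 3420858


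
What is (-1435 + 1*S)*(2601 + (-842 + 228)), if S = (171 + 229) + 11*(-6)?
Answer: -2187687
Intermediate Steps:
S = 334 (S = 400 - 66 = 334)
(-1435 + 1*S)*(2601 + (-842 + 228)) = (-1435 + 1*334)*(2601 + (-842 + 228)) = (-1435 + 334)*(2601 - 614) = -1101*1987 = -2187687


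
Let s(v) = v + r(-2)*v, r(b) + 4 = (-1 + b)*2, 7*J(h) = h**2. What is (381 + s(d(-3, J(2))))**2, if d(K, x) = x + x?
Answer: 6734025/49 ≈ 1.3743e+5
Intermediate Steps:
J(h) = h**2/7
r(b) = -6 + 2*b (r(b) = -4 + (-1 + b)*2 = -4 + (-2 + 2*b) = -6 + 2*b)
d(K, x) = 2*x
s(v) = -9*v (s(v) = v + (-6 + 2*(-2))*v = v + (-6 - 4)*v = v - 10*v = -9*v)
(381 + s(d(-3, J(2))))**2 = (381 - 18*(1/7)*2**2)**2 = (381 - 18*(1/7)*4)**2 = (381 - 18*4/7)**2 = (381 - 9*8/7)**2 = (381 - 72/7)**2 = (2595/7)**2 = 6734025/49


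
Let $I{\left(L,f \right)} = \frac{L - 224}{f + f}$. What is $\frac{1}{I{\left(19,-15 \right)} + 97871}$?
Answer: $\frac{6}{587267} \approx 1.0217 \cdot 10^{-5}$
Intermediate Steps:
$I{\left(L,f \right)} = \frac{-224 + L}{2 f}$
$\frac{1}{I{\left(19,-15 \right)} + 97871} = \frac{1}{\frac{-224 + 19}{2 \left(-15\right)} + 97871} = \frac{1}{\frac{1}{2} \left(- \frac{1}{15}\right) \left(-205\right) + 97871} = \frac{1}{\frac{41}{6} + 97871} = \frac{1}{\frac{587267}{6}} = \frac{6}{587267}$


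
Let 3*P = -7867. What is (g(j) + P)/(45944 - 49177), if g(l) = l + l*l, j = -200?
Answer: -111533/9699 ≈ -11.499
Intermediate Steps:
g(l) = l + l²
P = -7867/3 (P = (⅓)*(-7867) = -7867/3 ≈ -2622.3)
(g(j) + P)/(45944 - 49177) = (-200*(1 - 200) - 7867/3)/(45944 - 49177) = (-200*(-199) - 7867/3)/(-3233) = (39800 - 7867/3)*(-1/3233) = (111533/3)*(-1/3233) = -111533/9699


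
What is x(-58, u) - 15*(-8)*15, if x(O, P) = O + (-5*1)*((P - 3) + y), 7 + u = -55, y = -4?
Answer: 2087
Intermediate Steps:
u = -62 (u = -7 - 55 = -62)
x(O, P) = 35 + O - 5*P (x(O, P) = O + (-5*1)*((P - 3) - 4) = O - 5*((-3 + P) - 4) = O - 5*(-7 + P) = O + (35 - 5*P) = 35 + O - 5*P)
x(-58, u) - 15*(-8)*15 = (35 - 58 - 5*(-62)) - 15*(-8)*15 = (35 - 58 + 310) + 120*15 = 287 + 1800 = 2087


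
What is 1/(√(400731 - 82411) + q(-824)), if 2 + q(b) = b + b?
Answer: -165/240418 - √19895/601045 ≈ -0.00092098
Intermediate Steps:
q(b) = -2 + 2*b (q(b) = -2 + (b + b) = -2 + 2*b)
1/(√(400731 - 82411) + q(-824)) = 1/(√(400731 - 82411) + (-2 + 2*(-824))) = 1/(√318320 + (-2 - 1648)) = 1/(4*√19895 - 1650) = 1/(-1650 + 4*√19895)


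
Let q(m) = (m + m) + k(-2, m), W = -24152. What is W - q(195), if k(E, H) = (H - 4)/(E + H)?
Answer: -4736797/193 ≈ -24543.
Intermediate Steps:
k(E, H) = (-4 + H)/(E + H)
q(m) = 2*m + (-4 + m)/(-2 + m) (q(m) = (m + m) + (-4 + m)/(-2 + m) = 2*m + (-4 + m)/(-2 + m))
W - q(195) = -24152 - (-4 + 195 + 2*195*(-2 + 195))/(-2 + 195) = -24152 - (-4 + 195 + 2*195*193)/193 = -24152 - (-4 + 195 + 75270)/193 = -24152 - 75461/193 = -4736797/193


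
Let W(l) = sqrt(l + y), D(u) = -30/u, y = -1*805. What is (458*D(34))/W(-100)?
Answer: 1374*I*sqrt(905)/3077 ≈ 13.433*I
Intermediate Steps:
y = -805
W(l) = sqrt(-805 + l) (W(l) = sqrt(l - 805) = sqrt(-805 + l))
(458*D(34))/W(-100) = (458*(-30/34))/(sqrt(-805 - 100)) = (458*(-30*1/34))/(sqrt(-905)) = (458*(-15/17))/((I*sqrt(905))) = -(-1374)*I*sqrt(905)/3077 = 1374*I*sqrt(905)/3077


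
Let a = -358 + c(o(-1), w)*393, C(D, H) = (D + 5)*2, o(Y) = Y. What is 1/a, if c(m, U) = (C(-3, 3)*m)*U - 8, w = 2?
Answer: -1/6646 ≈ -0.00015047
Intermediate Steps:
C(D, H) = 10 + 2*D (C(D, H) = (5 + D)*2 = 10 + 2*D)
c(m, U) = -8 + 4*U*m (c(m, U) = ((10 + 2*(-3))*m)*U - 8 = ((10 - 6)*m)*U - 8 = (4*m)*U - 8 = 4*U*m - 8 = -8 + 4*U*m)
a = -6646 (a = -358 + (-8 + 4*2*(-1))*393 = -358 + (-8 - 8)*393 = -358 - 16*393 = -358 - 6288 = -6646)
1/a = 1/(-6646) = -1/6646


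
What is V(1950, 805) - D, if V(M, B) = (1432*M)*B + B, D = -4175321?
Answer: 2252058126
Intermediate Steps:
V(M, B) = B + 1432*B*M (V(M, B) = 1432*B*M + B = B + 1432*B*M)
V(1950, 805) - D = 805*(1 + 1432*1950) - 1*(-4175321) = 805*(1 + 2792400) + 4175321 = 805*2792401 + 4175321 = 2247882805 + 4175321 = 2252058126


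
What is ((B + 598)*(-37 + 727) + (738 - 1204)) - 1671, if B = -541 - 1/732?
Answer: 4537431/122 ≈ 37192.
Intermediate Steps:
B = -396013/732 (B = -541 - 1*1/732 = -541 - 1/732 = -396013/732 ≈ -541.00)
((B + 598)*(-37 + 727) + (738 - 1204)) - 1671 = ((-396013/732 + 598)*(-37 + 727) + (738 - 1204)) - 1671 = ((41723/732)*690 - 466) - 1671 = (4798145/122 - 466) - 1671 = 4741293/122 - 1671 = 4537431/122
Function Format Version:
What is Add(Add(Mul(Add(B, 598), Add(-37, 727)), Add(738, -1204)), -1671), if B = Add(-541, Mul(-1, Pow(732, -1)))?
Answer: Rational(4537431, 122) ≈ 37192.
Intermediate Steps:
B = Rational(-396013, 732) (B = Add(-541, Mul(-1, Rational(1, 732))) = Add(-541, Rational(-1, 732)) = Rational(-396013, 732) ≈ -541.00)
Add(Add(Mul(Add(B, 598), Add(-37, 727)), Add(738, -1204)), -1671) = Add(Add(Mul(Add(Rational(-396013, 732), 598), Add(-37, 727)), Add(738, -1204)), -1671) = Add(Add(Mul(Rational(41723, 732), 690), -466), -1671) = Add(Add(Rational(4798145, 122), -466), -1671) = Add(Rational(4741293, 122), -1671) = Rational(4537431, 122)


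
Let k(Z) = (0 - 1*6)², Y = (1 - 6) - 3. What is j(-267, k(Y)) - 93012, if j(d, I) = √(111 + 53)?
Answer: -93012 + 2*√41 ≈ -92999.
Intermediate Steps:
Y = -8 (Y = -5 - 3 = -8)
k(Z) = 36 (k(Z) = (0 - 6)² = (-6)² = 36)
j(d, I) = 2*√41 (j(d, I) = √164 = 2*√41)
j(-267, k(Y)) - 93012 = 2*√41 - 93012 = -93012 + 2*√41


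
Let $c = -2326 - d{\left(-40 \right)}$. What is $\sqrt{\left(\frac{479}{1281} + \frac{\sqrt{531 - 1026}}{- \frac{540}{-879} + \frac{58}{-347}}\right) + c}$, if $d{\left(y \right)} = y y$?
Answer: $\frac{\sqrt{-13316211493637747772 + 22756389415056738 i \sqrt{55}}}{58241946} \approx 0.39703 + 62.656 i$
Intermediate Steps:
$d{\left(y \right)} = y^{2}$
$c = -3926$ ($c = -2326 - \left(-40\right)^{2} = -2326 - 1600 = -3926$)
$\sqrt{\left(\frac{479}{1281} + \frac{\sqrt{531 - 1026}}{- \frac{540}{-879} + \frac{58}{-347}}\right) + c} = \sqrt{\left(\frac{479}{1281} + \frac{\sqrt{531 - 1026}}{- \frac{540}{-879} + \frac{58}{-347}}\right) - 3926} = \sqrt{\left(479 \cdot \frac{1}{1281} + \frac{\sqrt{-495}}{\left(-540\right) \left(- \frac{1}{879}\right) + 58 \left(- \frac{1}{347}\right)}\right) - 3926} = \sqrt{\left(\frac{479}{1281} + \frac{3 i \sqrt{55}}{\frac{180}{293} - \frac{58}{347}}\right) - 3926} = \sqrt{\left(\frac{479}{1281} + \frac{3 i \sqrt{55}}{\frac{45466}{101671}}\right) - 3926} = \sqrt{\left(\frac{479}{1281} + 3 i \sqrt{55} \cdot \frac{101671}{45466}\right) - 3926} = \sqrt{\left(\frac{479}{1281} + \frac{305013 i \sqrt{55}}{45466}\right) - 3926} = \sqrt{- \frac{5028727}{1281} + \frac{305013 i \sqrt{55}}{45466}}$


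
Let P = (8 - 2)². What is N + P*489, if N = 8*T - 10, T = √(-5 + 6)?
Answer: 17602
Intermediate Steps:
T = 1 (T = √1 = 1)
P = 36 (P = 6² = 36)
N = -2 (N = 8*1 - 10 = 8 - 10 = -2)
N + P*489 = -2 + 36*489 = -2 + 17604 = 17602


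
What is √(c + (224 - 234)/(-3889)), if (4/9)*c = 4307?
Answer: √586264210483/7778 ≈ 98.442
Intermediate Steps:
c = 38763/4 (c = (9/4)*4307 = 38763/4 ≈ 9690.8)
√(c + (224 - 234)/(-3889)) = √(38763/4 + (224 - 234)/(-3889)) = √(38763/4 - 10*(-1/3889)) = √(38763/4 + 10/3889) = √(150749347/15556) = √586264210483/7778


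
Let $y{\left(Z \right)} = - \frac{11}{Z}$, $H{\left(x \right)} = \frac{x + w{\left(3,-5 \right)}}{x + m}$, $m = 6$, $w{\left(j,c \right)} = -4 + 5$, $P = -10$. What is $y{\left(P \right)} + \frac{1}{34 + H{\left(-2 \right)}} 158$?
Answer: $\frac{1561}{270} \approx 5.7815$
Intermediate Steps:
$w{\left(j,c \right)} = 1$
$H{\left(x \right)} = \frac{1 + x}{6 + x}$ ($H{\left(x \right)} = \frac{x + 1}{x + 6} = \frac{1 + x}{6 + x}$)
$y{\left(P \right)} + \frac{1}{34 + H{\left(-2 \right)}} 158 = - \frac{11}{-10} + \frac{1}{34 + \frac{1 - 2}{6 - 2}} \cdot 158 = \left(-11\right) \left(- \frac{1}{10}\right) + \frac{1}{34 + \frac{1}{4} \left(-1\right)} 158 = \frac{11}{10} + \frac{1}{34 + \frac{1}{4} \left(-1\right)} 158 = \frac{11}{10} + \frac{1}{34 - \frac{1}{4}} \cdot 158 = \frac{11}{10} + \frac{1}{\frac{135}{4}} \cdot 158 = \frac{11}{10} + \frac{4}{135} \cdot 158 = \frac{11}{10} + \frac{632}{135} = \frac{1561}{270}$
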